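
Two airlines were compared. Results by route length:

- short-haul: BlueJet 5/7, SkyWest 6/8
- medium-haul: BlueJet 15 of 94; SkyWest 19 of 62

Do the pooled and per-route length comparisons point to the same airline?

Short-haul: BlueJet 5/7 = 71.4%, SkyWest 6/8 = 75.0% → SkyWest
Medium-haul: BlueJet 15/94 = 16.0%, SkyWest 19/62 = 30.6% → SkyWest
Overall: BlueJet 20/101 = 19.8%, SkyWest 25/70 = 35.7% → SkyWest
SkyWest wins overall and in every route group — no reversal.

Yes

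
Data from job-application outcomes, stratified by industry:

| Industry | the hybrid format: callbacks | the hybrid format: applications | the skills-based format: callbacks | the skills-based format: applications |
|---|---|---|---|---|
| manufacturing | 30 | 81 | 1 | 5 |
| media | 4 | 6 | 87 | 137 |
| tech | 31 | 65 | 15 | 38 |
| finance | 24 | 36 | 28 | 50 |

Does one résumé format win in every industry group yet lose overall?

Manufacturing: the hybrid format 30/81 = 37.0%, the skills-based format 1/5 = 20.0% → the hybrid format
Media: the hybrid format 4/6 = 66.7%, the skills-based format 87/137 = 63.5% → the hybrid format
Tech: the hybrid format 31/65 = 47.7%, the skills-based format 15/38 = 39.5% → the hybrid format
Finance: the hybrid format 24/36 = 66.7%, the skills-based format 28/50 = 56.0% → the hybrid format
Overall: the hybrid format 89/188 = 47.3%, the skills-based format 131/230 = 57.0% → the skills-based format
The hybrid format wins each industry group but the skills-based format wins overall — the comparison reverses. The hybrid format's applications skew toward manufacturing, which has a lower base rate.

Yes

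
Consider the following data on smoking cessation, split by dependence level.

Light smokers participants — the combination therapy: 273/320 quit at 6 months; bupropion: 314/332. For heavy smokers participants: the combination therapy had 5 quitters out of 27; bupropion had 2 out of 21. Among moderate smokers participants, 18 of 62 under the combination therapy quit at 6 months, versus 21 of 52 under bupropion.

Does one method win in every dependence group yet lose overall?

No

Light smokers: the combination therapy 273/320 = 85.3%, bupropion 314/332 = 94.6% → bupropion
Heavy smokers: the combination therapy 5/27 = 18.5%, bupropion 2/21 = 9.5% → the combination therapy
Moderate smokers: the combination therapy 18/62 = 29.0%, bupropion 21/52 = 40.4% → bupropion
Overall: the combination therapy 296/409 = 72.4%, bupropion 337/405 = 83.2% → bupropion
Neither sweeps: the combination therapy wins 1 of 3 groups, bupropion wins 2. Bupropion wins overall but not every group — no Simpson reversal.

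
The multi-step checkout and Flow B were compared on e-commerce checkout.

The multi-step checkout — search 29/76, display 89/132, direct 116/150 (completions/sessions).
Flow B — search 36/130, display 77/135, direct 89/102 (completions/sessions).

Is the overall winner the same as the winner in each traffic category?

Search: the multi-step checkout 29/76 = 38.2%, Flow B 36/130 = 27.7% → the multi-step checkout
Display: the multi-step checkout 89/132 = 67.4%, Flow B 77/135 = 57.0% → the multi-step checkout
Direct: the multi-step checkout 116/150 = 77.3%, Flow B 89/102 = 87.3% → Flow B
Overall: the multi-step checkout 234/358 = 65.4%, Flow B 202/367 = 55.0% → the multi-step checkout
Neither sweeps: the multi-step checkout wins 2 of 3 groups, Flow B wins 1. The multi-step checkout wins overall but not every group — no Simpson reversal.

No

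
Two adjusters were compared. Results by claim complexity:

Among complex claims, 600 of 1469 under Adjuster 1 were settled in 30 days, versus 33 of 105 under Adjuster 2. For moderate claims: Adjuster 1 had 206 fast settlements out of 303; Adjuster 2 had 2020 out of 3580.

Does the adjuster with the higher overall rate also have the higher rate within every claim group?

No

Complex: Adjuster 1 600/1469 = 40.8%, Adjuster 2 33/105 = 31.4% → Adjuster 1
Moderate: Adjuster 1 206/303 = 68.0%, Adjuster 2 2020/3580 = 56.4% → Adjuster 1
Overall: Adjuster 1 806/1772 = 45.5%, Adjuster 2 2053/3685 = 55.7% → Adjuster 2
Adjuster 1 wins each claim group but Adjuster 2 wins overall — the comparison reverses. Adjuster 1's claims skew toward complex, which has a lower base rate.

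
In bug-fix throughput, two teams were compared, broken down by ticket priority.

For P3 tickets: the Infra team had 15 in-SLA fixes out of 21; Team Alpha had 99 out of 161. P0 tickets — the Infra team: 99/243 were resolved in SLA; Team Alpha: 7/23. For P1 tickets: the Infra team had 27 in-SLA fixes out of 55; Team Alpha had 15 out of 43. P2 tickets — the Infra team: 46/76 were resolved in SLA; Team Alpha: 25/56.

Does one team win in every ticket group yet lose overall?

Yes

P3: the Infra team 15/21 = 71.4%, Team Alpha 99/161 = 61.5% → the Infra team
P0: the Infra team 99/243 = 40.7%, Team Alpha 7/23 = 30.4% → the Infra team
P1: the Infra team 27/55 = 49.1%, Team Alpha 15/43 = 34.9% → the Infra team
P2: the Infra team 46/76 = 60.5%, Team Alpha 25/56 = 44.6% → the Infra team
Overall: the Infra team 187/395 = 47.3%, Team Alpha 146/283 = 51.6% → Team Alpha
The Infra team wins each ticket group but Team Alpha wins overall — the comparison reverses. The Infra team's tickets skew toward P0, which has a lower base rate.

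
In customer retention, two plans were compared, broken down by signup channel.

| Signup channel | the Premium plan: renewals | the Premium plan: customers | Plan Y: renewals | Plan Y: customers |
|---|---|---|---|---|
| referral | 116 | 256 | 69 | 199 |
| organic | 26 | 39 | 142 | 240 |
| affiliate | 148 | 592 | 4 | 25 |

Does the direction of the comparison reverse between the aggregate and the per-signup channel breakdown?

Yes

Referral: the Premium plan 116/256 = 45.3%, Plan Y 69/199 = 34.7% → the Premium plan
Organic: the Premium plan 26/39 = 66.7%, Plan Y 142/240 = 59.2% → the Premium plan
Affiliate: the Premium plan 148/592 = 25.0%, Plan Y 4/25 = 16.0% → the Premium plan
Overall: the Premium plan 290/887 = 32.7%, Plan Y 215/464 = 46.3% → Plan Y
The Premium plan wins each signup group but Plan Y wins overall — the comparison reverses. The Premium plan's customers skew toward affiliate, which has a lower base rate.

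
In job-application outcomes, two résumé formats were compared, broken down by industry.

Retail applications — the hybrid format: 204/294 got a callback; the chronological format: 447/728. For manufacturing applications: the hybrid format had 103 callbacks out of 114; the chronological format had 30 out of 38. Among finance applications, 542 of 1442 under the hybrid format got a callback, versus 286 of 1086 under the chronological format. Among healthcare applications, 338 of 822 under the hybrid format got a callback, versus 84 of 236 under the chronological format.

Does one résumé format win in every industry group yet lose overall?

Retail: the hybrid format 204/294 = 69.4%, the chronological format 447/728 = 61.4% → the hybrid format
Manufacturing: the hybrid format 103/114 = 90.4%, the chronological format 30/38 = 78.9% → the hybrid format
Finance: the hybrid format 542/1442 = 37.6%, the chronological format 286/1086 = 26.3% → the hybrid format
Healthcare: the hybrid format 338/822 = 41.1%, the chronological format 84/236 = 35.6% → the hybrid format
Overall: the hybrid format 1187/2672 = 44.4%, the chronological format 847/2088 = 40.6% → the hybrid format
The hybrid format wins overall and in every industry group — no reversal.

No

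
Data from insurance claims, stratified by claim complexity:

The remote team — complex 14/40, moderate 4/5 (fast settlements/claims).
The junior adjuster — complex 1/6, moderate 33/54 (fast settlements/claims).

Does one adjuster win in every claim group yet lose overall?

Yes

Complex: the remote team 14/40 = 35.0%, the junior adjuster 1/6 = 16.7% → the remote team
Moderate: the remote team 4/5 = 80.0%, the junior adjuster 33/54 = 61.1% → the remote team
Overall: the remote team 18/45 = 40.0%, the junior adjuster 34/60 = 56.7% → the junior adjuster
The remote team wins each claim group but the junior adjuster wins overall — the comparison reverses. The remote team's claims skew toward complex, which has a lower base rate.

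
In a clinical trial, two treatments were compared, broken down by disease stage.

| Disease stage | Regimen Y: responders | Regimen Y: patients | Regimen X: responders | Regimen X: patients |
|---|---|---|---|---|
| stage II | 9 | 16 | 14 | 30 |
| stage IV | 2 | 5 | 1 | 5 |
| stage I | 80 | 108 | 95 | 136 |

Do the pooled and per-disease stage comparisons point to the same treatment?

Yes

Stage II: Regimen Y 9/16 = 56.2%, Regimen X 14/30 = 46.7% → Regimen Y
Stage IV: Regimen Y 2/5 = 40.0%, Regimen X 1/5 = 20.0% → Regimen Y
Stage I: Regimen Y 80/108 = 74.1%, Regimen X 95/136 = 69.9% → Regimen Y
Overall: Regimen Y 91/129 = 70.5%, Regimen X 110/171 = 64.3% → Regimen Y
Regimen Y wins overall and in every disease group — no reversal.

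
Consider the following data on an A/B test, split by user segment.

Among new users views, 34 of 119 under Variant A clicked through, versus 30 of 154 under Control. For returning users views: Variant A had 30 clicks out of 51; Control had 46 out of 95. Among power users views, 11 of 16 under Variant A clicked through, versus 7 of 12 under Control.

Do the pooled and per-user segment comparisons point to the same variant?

Yes

New users: Variant A 34/119 = 28.6%, Control 30/154 = 19.5% → Variant A
Returning users: Variant A 30/51 = 58.8%, Control 46/95 = 48.4% → Variant A
Power users: Variant A 11/16 = 68.8%, Control 7/12 = 58.3% → Variant A
Overall: Variant A 75/186 = 40.3%, Control 83/261 = 31.8% → Variant A
Variant A wins overall and in every user group — no reversal.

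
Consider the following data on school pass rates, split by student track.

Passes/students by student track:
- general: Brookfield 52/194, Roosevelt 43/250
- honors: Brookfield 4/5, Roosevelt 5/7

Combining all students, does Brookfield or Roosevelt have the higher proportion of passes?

General: Brookfield 52/194 = 26.8%, Roosevelt 43/250 = 17.2% → Brookfield
Honors: Brookfield 4/5 = 80.0%, Roosevelt 5/7 = 71.4% → Brookfield
Overall: Brookfield 56/199 = 28.1%, Roosevelt 48/257 = 18.7% → Brookfield

Brookfield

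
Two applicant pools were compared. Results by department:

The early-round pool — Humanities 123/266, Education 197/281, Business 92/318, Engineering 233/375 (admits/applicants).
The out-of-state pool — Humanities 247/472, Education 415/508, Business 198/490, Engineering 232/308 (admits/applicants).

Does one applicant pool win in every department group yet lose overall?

No

Humanities: the early-round pool 123/266 = 46.2%, the out-of-state pool 247/472 = 52.3% → the out-of-state pool
Education: the early-round pool 197/281 = 70.1%, the out-of-state pool 415/508 = 81.7% → the out-of-state pool
Business: the early-round pool 92/318 = 28.9%, the out-of-state pool 198/490 = 40.4% → the out-of-state pool
Engineering: the early-round pool 233/375 = 62.1%, the out-of-state pool 232/308 = 75.3% → the out-of-state pool
Overall: the early-round pool 645/1240 = 52.0%, the out-of-state pool 1092/1778 = 61.4% → the out-of-state pool
The out-of-state pool wins overall and in every department group — no reversal.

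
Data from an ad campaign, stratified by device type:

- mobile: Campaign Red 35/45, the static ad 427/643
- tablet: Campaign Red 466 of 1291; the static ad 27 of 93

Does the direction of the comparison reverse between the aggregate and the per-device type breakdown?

Yes

Mobile: Campaign Red 35/45 = 77.8%, the static ad 427/643 = 66.4% → Campaign Red
Tablet: Campaign Red 466/1291 = 36.1%, the static ad 27/93 = 29.0% → Campaign Red
Overall: Campaign Red 501/1336 = 37.5%, the static ad 454/736 = 61.7% → the static ad
Campaign Red wins each device group but the static ad wins overall — the comparison reverses. Campaign Red's impressions skew toward tablet, which has a lower base rate.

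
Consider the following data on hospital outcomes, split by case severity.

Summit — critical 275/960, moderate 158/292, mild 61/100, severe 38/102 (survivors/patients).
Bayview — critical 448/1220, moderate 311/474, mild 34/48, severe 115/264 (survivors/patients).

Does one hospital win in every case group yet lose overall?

Critical: Summit 275/960 = 28.6%, Bayview 448/1220 = 36.7% → Bayview
Moderate: Summit 158/292 = 54.1%, Bayview 311/474 = 65.6% → Bayview
Mild: Summit 61/100 = 61.0%, Bayview 34/48 = 70.8% → Bayview
Severe: Summit 38/102 = 37.3%, Bayview 115/264 = 43.6% → Bayview
Overall: Summit 532/1454 = 36.6%, Bayview 908/2006 = 45.3% → Bayview
Bayview wins overall and in every case group — no reversal.

No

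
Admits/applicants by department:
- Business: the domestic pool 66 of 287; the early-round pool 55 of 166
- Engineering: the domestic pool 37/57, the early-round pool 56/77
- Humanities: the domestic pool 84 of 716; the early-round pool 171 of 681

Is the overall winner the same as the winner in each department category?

Business: the domestic pool 66/287 = 23.0%, the early-round pool 55/166 = 33.1% → the early-round pool
Engineering: the domestic pool 37/57 = 64.9%, the early-round pool 56/77 = 72.7% → the early-round pool
Humanities: the domestic pool 84/716 = 11.7%, the early-round pool 171/681 = 25.1% → the early-round pool
Overall: the domestic pool 187/1060 = 17.6%, the early-round pool 282/924 = 30.5% → the early-round pool
The early-round pool wins overall and in every department group — no reversal.

Yes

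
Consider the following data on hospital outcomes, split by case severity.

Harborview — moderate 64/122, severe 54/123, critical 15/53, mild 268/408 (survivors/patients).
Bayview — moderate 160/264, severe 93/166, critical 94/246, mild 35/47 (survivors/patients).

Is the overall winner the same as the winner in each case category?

No

Moderate: Harborview 64/122 = 52.5%, Bayview 160/264 = 60.6% → Bayview
Severe: Harborview 54/123 = 43.9%, Bayview 93/166 = 56.0% → Bayview
Critical: Harborview 15/53 = 28.3%, Bayview 94/246 = 38.2% → Bayview
Mild: Harborview 268/408 = 65.7%, Bayview 35/47 = 74.5% → Bayview
Overall: Harborview 401/706 = 56.8%, Bayview 382/723 = 52.8% → Harborview
Bayview wins each case group but Harborview wins overall — the comparison reverses. Bayview's patients skew toward critical, which has a lower base rate.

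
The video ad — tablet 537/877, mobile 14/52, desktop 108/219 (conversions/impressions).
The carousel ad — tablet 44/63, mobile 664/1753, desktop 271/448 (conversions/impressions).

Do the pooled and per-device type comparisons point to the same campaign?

No

Tablet: the video ad 537/877 = 61.2%, the carousel ad 44/63 = 69.8% → the carousel ad
Mobile: the video ad 14/52 = 26.9%, the carousel ad 664/1753 = 37.9% → the carousel ad
Desktop: the video ad 108/219 = 49.3%, the carousel ad 271/448 = 60.5% → the carousel ad
Overall: the video ad 659/1148 = 57.4%, the carousel ad 979/2264 = 43.2% → the video ad
The carousel ad wins each device group but the video ad wins overall — the comparison reverses. The carousel ad's impressions skew toward mobile, which has a lower base rate.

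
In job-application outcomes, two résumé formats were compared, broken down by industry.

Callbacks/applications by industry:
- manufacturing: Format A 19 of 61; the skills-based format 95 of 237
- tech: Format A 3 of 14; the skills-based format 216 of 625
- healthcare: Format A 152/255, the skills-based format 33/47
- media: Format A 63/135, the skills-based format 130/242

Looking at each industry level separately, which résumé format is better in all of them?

Manufacturing: Format A 19/61 = 31.1%, the skills-based format 95/237 = 40.1% → the skills-based format
Tech: Format A 3/14 = 21.4%, the skills-based format 216/625 = 34.6% → the skills-based format
Healthcare: Format A 152/255 = 59.6%, the skills-based format 33/47 = 70.2% → the skills-based format
Media: Format A 63/135 = 46.7%, the skills-based format 130/242 = 53.7% → the skills-based format
The skills-based format has the higher rate in all 4 groups.

the skills-based format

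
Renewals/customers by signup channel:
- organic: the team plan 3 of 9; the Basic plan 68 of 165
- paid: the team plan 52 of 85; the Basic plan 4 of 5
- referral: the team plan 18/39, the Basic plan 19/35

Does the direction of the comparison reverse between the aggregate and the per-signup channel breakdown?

Organic: the team plan 3/9 = 33.3%, the Basic plan 68/165 = 41.2% → the Basic plan
Paid: the team plan 52/85 = 61.2%, the Basic plan 4/5 = 80.0% → the Basic plan
Referral: the team plan 18/39 = 46.2%, the Basic plan 19/35 = 54.3% → the Basic plan
Overall: the team plan 73/133 = 54.9%, the Basic plan 91/205 = 44.4% → the team plan
The Basic plan wins each signup group but the team plan wins overall — the comparison reverses. The Basic plan's customers skew toward organic, which has a lower base rate.

Yes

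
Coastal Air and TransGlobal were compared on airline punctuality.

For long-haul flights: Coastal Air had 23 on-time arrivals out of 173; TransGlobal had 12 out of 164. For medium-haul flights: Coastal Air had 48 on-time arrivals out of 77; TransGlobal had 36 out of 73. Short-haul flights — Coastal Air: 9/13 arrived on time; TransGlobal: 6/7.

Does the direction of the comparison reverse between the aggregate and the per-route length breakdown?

No

Long-haul: Coastal Air 23/173 = 13.3%, TransGlobal 12/164 = 7.3% → Coastal Air
Medium-haul: Coastal Air 48/77 = 62.3%, TransGlobal 36/73 = 49.3% → Coastal Air
Short-haul: Coastal Air 9/13 = 69.2%, TransGlobal 6/7 = 85.7% → TransGlobal
Overall: Coastal Air 80/263 = 30.4%, TransGlobal 54/244 = 22.1% → Coastal Air
Neither sweeps: Coastal Air wins 2 of 3 groups, TransGlobal wins 1. Coastal Air wins overall but not every group — no Simpson reversal.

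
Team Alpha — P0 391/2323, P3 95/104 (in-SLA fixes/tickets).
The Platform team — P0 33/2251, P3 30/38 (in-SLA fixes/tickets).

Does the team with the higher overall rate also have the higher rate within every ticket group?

P0: Team Alpha 391/2323 = 16.8%, the Platform team 33/2251 = 1.5% → Team Alpha
P3: Team Alpha 95/104 = 91.3%, the Platform team 30/38 = 78.9% → Team Alpha
Overall: Team Alpha 486/2427 = 20.0%, the Platform team 63/2289 = 2.8% → Team Alpha
Team Alpha wins overall and in every ticket group — no reversal.

Yes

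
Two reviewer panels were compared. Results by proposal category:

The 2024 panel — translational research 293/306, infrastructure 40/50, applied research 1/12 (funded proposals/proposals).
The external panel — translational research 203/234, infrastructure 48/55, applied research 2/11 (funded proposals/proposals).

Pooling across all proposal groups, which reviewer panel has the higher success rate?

Translational research: the 2024 panel 293/306 = 95.8%, the external panel 203/234 = 86.8% → the 2024 panel
Infrastructure: the 2024 panel 40/50 = 80.0%, the external panel 48/55 = 87.3% → the external panel
Applied research: the 2024 panel 1/12 = 8.3%, the external panel 2/11 = 18.2% → the external panel
Overall: the 2024 panel 334/368 = 90.8%, the external panel 253/300 = 84.3% → the 2024 panel
(Neither sweeps every proposal group, but the 2024 panel has the higher pooled rate.)

the 2024 panel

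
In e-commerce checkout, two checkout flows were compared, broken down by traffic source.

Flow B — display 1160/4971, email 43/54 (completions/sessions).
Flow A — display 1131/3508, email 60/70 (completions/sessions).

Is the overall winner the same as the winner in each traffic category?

Display: Flow B 1160/4971 = 23.3%, Flow A 1131/3508 = 32.2% → Flow A
Email: Flow B 43/54 = 79.6%, Flow A 60/70 = 85.7% → Flow A
Overall: Flow B 1203/5025 = 23.9%, Flow A 1191/3578 = 33.3% → Flow A
Flow A wins overall and in every traffic group — no reversal.

Yes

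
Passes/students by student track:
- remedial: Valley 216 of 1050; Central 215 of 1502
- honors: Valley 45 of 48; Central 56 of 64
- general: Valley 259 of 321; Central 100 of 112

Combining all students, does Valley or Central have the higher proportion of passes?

Remedial: Valley 216/1050 = 20.6%, Central 215/1502 = 14.3% → Valley
Honors: Valley 45/48 = 93.8%, Central 56/64 = 87.5% → Valley
General: Valley 259/321 = 80.7%, Central 100/112 = 89.3% → Central
Overall: Valley 520/1419 = 36.6%, Central 371/1678 = 22.1% → Valley
(Neither sweeps every student group, but Valley has the higher pooled rate.)

Valley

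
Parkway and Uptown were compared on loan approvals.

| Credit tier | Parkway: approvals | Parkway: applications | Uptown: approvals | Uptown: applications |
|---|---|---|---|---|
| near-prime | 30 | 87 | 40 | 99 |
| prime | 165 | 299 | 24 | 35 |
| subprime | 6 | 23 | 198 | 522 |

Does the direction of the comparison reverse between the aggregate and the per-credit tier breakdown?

Yes

Near-prime: Parkway 30/87 = 34.5%, Uptown 40/99 = 40.4% → Uptown
Prime: Parkway 165/299 = 55.2%, Uptown 24/35 = 68.6% → Uptown
Subprime: Parkway 6/23 = 26.1%, Uptown 198/522 = 37.9% → Uptown
Overall: Parkway 201/409 = 49.1%, Uptown 262/656 = 39.9% → Parkway
Uptown wins each credit group but Parkway wins overall — the comparison reverses. Uptown's applications skew toward subprime, which has a lower base rate.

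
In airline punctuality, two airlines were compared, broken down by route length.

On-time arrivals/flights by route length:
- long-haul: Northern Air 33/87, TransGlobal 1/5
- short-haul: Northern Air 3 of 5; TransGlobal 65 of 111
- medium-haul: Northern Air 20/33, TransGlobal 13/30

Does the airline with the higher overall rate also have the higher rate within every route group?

Long-haul: Northern Air 33/87 = 37.9%, TransGlobal 1/5 = 20.0% → Northern Air
Short-haul: Northern Air 3/5 = 60.0%, TransGlobal 65/111 = 58.6% → Northern Air
Medium-haul: Northern Air 20/33 = 60.6%, TransGlobal 13/30 = 43.3% → Northern Air
Overall: Northern Air 56/125 = 44.8%, TransGlobal 79/146 = 54.1% → TransGlobal
Northern Air wins each route group but TransGlobal wins overall — the comparison reverses. Northern Air's flights skew toward long-haul, which has a lower base rate.

No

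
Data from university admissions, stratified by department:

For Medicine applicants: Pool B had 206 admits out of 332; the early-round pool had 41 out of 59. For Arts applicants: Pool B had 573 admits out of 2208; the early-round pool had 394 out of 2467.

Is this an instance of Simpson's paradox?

No

Medicine: Pool B 206/332 = 62.0%, the early-round pool 41/59 = 69.5% → the early-round pool
Arts: Pool B 573/2208 = 26.0%, the early-round pool 394/2467 = 16.0% → Pool B
Overall: Pool B 779/2540 = 30.7%, the early-round pool 435/2526 = 17.2% → Pool B
Neither sweeps: Pool B wins 1 of 2 groups, the early-round pool wins 1. Pool B wins overall but not every group — no Simpson reversal.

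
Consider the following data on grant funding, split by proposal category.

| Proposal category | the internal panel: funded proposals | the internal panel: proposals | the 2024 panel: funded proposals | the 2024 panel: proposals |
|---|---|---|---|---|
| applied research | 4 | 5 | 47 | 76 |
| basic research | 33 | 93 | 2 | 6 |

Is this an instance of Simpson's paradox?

Applied research: the internal panel 4/5 = 80.0%, the 2024 panel 47/76 = 61.8% → the internal panel
Basic research: the internal panel 33/93 = 35.5%, the 2024 panel 2/6 = 33.3% → the internal panel
Overall: the internal panel 37/98 = 37.8%, the 2024 panel 49/82 = 59.8% → the 2024 panel
The internal panel wins each proposal group but the 2024 panel wins overall — the comparison reverses. The internal panel's proposals skew toward basic research, which has a lower base rate.

Yes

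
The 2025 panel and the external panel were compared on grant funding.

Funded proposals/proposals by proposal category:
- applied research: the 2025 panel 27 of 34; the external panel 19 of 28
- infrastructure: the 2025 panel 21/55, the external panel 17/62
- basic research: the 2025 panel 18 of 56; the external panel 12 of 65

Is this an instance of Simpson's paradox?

Applied research: the 2025 panel 27/34 = 79.4%, the external panel 19/28 = 67.9% → the 2025 panel
Infrastructure: the 2025 panel 21/55 = 38.2%, the external panel 17/62 = 27.4% → the 2025 panel
Basic research: the 2025 panel 18/56 = 32.1%, the external panel 12/65 = 18.5% → the 2025 panel
Overall: the 2025 panel 66/145 = 45.5%, the external panel 48/155 = 31.0% → the 2025 panel
The 2025 panel wins overall and in every proposal group — no reversal.

No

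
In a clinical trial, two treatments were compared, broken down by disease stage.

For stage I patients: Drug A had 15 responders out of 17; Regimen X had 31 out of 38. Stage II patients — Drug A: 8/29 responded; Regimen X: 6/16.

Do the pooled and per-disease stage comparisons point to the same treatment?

Stage I: Drug A 15/17 = 88.2%, Regimen X 31/38 = 81.6% → Drug A
Stage II: Drug A 8/29 = 27.6%, Regimen X 6/16 = 37.5% → Regimen X
Overall: Drug A 23/46 = 50.0%, Regimen X 37/54 = 68.5% → Regimen X
Neither sweeps: Drug A wins 1 of 2 groups, Regimen X wins 1. Regimen X wins overall but not every group — no Simpson reversal.

No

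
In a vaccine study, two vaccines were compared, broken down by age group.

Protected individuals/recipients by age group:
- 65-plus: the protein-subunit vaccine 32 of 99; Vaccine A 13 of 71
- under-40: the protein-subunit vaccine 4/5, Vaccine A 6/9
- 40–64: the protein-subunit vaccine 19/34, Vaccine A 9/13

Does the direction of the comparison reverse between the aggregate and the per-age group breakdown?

No

65-plus: the protein-subunit vaccine 32/99 = 32.3%, Vaccine A 13/71 = 18.3% → the protein-subunit vaccine
Under-40: the protein-subunit vaccine 4/5 = 80.0%, Vaccine A 6/9 = 66.7% → the protein-subunit vaccine
40–64: the protein-subunit vaccine 19/34 = 55.9%, Vaccine A 9/13 = 69.2% → Vaccine A
Overall: the protein-subunit vaccine 55/138 = 39.9%, Vaccine A 28/93 = 30.1% → the protein-subunit vaccine
Neither sweeps: the protein-subunit vaccine wins 2 of 3 groups, Vaccine A wins 1. The protein-subunit vaccine wins overall but not every group — no Simpson reversal.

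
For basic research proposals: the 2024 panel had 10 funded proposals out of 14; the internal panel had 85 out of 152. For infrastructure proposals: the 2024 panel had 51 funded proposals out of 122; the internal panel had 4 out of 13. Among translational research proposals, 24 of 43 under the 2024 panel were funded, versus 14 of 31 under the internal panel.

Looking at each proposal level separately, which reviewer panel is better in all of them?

Basic research: the 2024 panel 10/14 = 71.4%, the internal panel 85/152 = 55.9% → the 2024 panel
Infrastructure: the 2024 panel 51/122 = 41.8%, the internal panel 4/13 = 30.8% → the 2024 panel
Translational research: the 2024 panel 24/43 = 55.8%, the internal panel 14/31 = 45.2% → the 2024 panel
The 2024 panel has the higher rate in all 3 groups.

the 2024 panel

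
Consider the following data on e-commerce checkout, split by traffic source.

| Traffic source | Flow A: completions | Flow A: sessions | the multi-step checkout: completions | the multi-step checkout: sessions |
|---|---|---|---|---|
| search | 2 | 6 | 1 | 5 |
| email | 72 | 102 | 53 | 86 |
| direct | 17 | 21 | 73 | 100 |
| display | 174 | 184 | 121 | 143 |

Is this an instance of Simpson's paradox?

No

Search: Flow A 2/6 = 33.3%, the multi-step checkout 1/5 = 20.0% → Flow A
Email: Flow A 72/102 = 70.6%, the multi-step checkout 53/86 = 61.6% → Flow A
Direct: Flow A 17/21 = 81.0%, the multi-step checkout 73/100 = 73.0% → Flow A
Display: Flow A 174/184 = 94.6%, the multi-step checkout 121/143 = 84.6% → Flow A
Overall: Flow A 265/313 = 84.7%, the multi-step checkout 248/334 = 74.3% → Flow A
Flow A wins overall and in every traffic group — no reversal.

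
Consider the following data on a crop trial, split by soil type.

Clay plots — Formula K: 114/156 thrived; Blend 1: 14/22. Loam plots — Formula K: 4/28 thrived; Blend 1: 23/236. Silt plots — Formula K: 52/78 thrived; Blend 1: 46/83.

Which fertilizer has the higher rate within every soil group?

Formula K

Clay: Formula K 114/156 = 73.1%, Blend 1 14/22 = 63.6% → Formula K
Loam: Formula K 4/28 = 14.3%, Blend 1 23/236 = 9.7% → Formula K
Silt: Formula K 52/78 = 66.7%, Blend 1 46/83 = 55.4% → Formula K
Formula K has the higher rate in all 3 groups.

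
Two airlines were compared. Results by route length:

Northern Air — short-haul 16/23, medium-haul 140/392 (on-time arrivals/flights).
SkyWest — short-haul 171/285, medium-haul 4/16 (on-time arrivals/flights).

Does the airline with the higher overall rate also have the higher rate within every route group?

Short-haul: Northern Air 16/23 = 69.6%, SkyWest 171/285 = 60.0% → Northern Air
Medium-haul: Northern Air 140/392 = 35.7%, SkyWest 4/16 = 25.0% → Northern Air
Overall: Northern Air 156/415 = 37.6%, SkyWest 175/301 = 58.1% → SkyWest
Northern Air wins each route group but SkyWest wins overall — the comparison reverses. Northern Air's flights skew toward medium-haul, which has a lower base rate.

No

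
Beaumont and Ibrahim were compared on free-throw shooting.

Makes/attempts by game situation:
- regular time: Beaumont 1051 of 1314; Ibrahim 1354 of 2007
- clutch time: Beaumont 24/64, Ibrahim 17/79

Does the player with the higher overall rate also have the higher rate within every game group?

Yes

Regular time: Beaumont 1051/1314 = 80.0%, Ibrahim 1354/2007 = 67.5% → Beaumont
Clutch time: Beaumont 24/64 = 37.5%, Ibrahim 17/79 = 21.5% → Beaumont
Overall: Beaumont 1075/1378 = 78.0%, Ibrahim 1371/2086 = 65.7% → Beaumont
Beaumont wins overall and in every game group — no reversal.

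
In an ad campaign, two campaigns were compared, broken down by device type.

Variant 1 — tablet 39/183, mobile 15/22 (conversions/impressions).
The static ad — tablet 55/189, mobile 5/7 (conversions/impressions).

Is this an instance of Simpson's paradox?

No

Tablet: Variant 1 39/183 = 21.3%, the static ad 55/189 = 29.1% → the static ad
Mobile: Variant 1 15/22 = 68.2%, the static ad 5/7 = 71.4% → the static ad
Overall: Variant 1 54/205 = 26.3%, the static ad 60/196 = 30.6% → the static ad
The static ad wins overall and in every device group — no reversal.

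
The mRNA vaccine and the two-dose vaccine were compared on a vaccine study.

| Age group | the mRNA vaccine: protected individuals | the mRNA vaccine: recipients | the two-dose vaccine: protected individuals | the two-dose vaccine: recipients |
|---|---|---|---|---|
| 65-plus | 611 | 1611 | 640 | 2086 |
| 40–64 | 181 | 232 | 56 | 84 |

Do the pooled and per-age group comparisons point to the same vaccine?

65-plus: the mRNA vaccine 611/1611 = 37.9%, the two-dose vaccine 640/2086 = 30.7% → the mRNA vaccine
40–64: the mRNA vaccine 181/232 = 78.0%, the two-dose vaccine 56/84 = 66.7% → the mRNA vaccine
Overall: the mRNA vaccine 792/1843 = 43.0%, the two-dose vaccine 696/2170 = 32.1% → the mRNA vaccine
The mRNA vaccine wins overall and in every age group — no reversal.

Yes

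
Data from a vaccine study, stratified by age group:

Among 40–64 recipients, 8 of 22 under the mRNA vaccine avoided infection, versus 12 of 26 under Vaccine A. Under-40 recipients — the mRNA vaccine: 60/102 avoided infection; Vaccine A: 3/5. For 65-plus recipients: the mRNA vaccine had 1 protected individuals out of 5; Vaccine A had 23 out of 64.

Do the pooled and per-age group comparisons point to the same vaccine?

No

40–64: the mRNA vaccine 8/22 = 36.4%, Vaccine A 12/26 = 46.2% → Vaccine A
Under-40: the mRNA vaccine 60/102 = 58.8%, Vaccine A 3/5 = 60.0% → Vaccine A
65-plus: the mRNA vaccine 1/5 = 20.0%, Vaccine A 23/64 = 35.9% → Vaccine A
Overall: the mRNA vaccine 69/129 = 53.5%, Vaccine A 38/95 = 40.0% → the mRNA vaccine
Vaccine A wins each age group but the mRNA vaccine wins overall — the comparison reverses. Vaccine A's recipients skew toward 65-plus, which has a lower base rate.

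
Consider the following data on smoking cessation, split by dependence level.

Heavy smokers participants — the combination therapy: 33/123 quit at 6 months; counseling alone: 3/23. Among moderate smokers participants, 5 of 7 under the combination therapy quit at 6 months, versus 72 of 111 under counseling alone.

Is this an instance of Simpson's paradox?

Heavy smokers: the combination therapy 33/123 = 26.8%, counseling alone 3/23 = 13.0% → the combination therapy
Moderate smokers: the combination therapy 5/7 = 71.4%, counseling alone 72/111 = 64.9% → the combination therapy
Overall: the combination therapy 38/130 = 29.2%, counseling alone 75/134 = 56.0% → counseling alone
The combination therapy wins each dependence group but counseling alone wins overall — the comparison reverses. The combination therapy's participants skew toward heavy smokers, which has a lower base rate.

Yes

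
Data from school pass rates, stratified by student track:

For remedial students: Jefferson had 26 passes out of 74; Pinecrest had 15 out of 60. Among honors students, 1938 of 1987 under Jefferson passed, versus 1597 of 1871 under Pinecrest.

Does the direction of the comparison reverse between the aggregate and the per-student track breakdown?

No

Remedial: Jefferson 26/74 = 35.1%, Pinecrest 15/60 = 25.0% → Jefferson
Honors: Jefferson 1938/1987 = 97.5%, Pinecrest 1597/1871 = 85.4% → Jefferson
Overall: Jefferson 1964/2061 = 95.3%, Pinecrest 1612/1931 = 83.5% → Jefferson
Jefferson wins overall and in every student group — no reversal.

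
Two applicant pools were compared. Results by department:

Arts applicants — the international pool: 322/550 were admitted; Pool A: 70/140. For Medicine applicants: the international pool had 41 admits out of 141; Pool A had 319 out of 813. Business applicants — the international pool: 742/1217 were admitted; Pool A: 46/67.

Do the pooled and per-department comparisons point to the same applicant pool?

Arts: the international pool 322/550 = 58.5%, Pool A 70/140 = 50.0% → the international pool
Medicine: the international pool 41/141 = 29.1%, Pool A 319/813 = 39.2% → Pool A
Business: the international pool 742/1217 = 61.0%, Pool A 46/67 = 68.7% → Pool A
Overall: the international pool 1105/1908 = 57.9%, Pool A 435/1020 = 42.6% → the international pool
Neither sweeps: the international pool wins 1 of 3 groups, Pool A wins 2. The international pool wins overall but not every group — no Simpson reversal.

No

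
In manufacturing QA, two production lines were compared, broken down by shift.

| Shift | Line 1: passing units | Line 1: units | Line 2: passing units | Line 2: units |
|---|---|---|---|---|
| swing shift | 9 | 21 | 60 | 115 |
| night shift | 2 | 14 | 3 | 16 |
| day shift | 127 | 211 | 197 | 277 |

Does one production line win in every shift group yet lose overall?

Swing shift: Line 1 9/21 = 42.9%, Line 2 60/115 = 52.2% → Line 2
Night shift: Line 1 2/14 = 14.3%, Line 2 3/16 = 18.8% → Line 2
Day shift: Line 1 127/211 = 60.2%, Line 2 197/277 = 71.1% → Line 2
Overall: Line 1 138/246 = 56.1%, Line 2 260/408 = 63.7% → Line 2
Line 2 wins overall and in every shift group — no reversal.

No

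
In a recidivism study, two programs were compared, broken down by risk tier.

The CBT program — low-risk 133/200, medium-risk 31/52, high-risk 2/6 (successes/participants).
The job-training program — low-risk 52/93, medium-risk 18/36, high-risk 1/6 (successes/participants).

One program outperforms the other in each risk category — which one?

Low-risk: the CBT program 133/200 = 66.5%, the job-training program 52/93 = 55.9% → the CBT program
Medium-risk: the CBT program 31/52 = 59.6%, the job-training program 18/36 = 50.0% → the CBT program
High-risk: the CBT program 2/6 = 33.3%, the job-training program 1/6 = 16.7% → the CBT program
The CBT program has the higher rate in all 3 groups.

the CBT program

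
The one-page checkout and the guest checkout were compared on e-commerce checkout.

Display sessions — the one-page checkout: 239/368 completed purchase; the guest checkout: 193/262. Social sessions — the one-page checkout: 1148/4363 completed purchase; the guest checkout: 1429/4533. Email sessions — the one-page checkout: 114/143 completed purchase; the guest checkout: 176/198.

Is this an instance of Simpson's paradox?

Display: the one-page checkout 239/368 = 64.9%, the guest checkout 193/262 = 73.7% → the guest checkout
Social: the one-page checkout 1148/4363 = 26.3%, the guest checkout 1429/4533 = 31.5% → the guest checkout
Email: the one-page checkout 114/143 = 79.7%, the guest checkout 176/198 = 88.9% → the guest checkout
Overall: the one-page checkout 1501/4874 = 30.8%, the guest checkout 1798/4993 = 36.0% → the guest checkout
The guest checkout wins overall and in every traffic group — no reversal.

No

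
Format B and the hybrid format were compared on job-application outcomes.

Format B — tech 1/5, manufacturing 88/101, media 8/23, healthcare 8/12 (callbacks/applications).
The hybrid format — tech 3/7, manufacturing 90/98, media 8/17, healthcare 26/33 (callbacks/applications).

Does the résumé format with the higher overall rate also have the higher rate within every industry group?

Yes

Tech: Format B 1/5 = 20.0%, the hybrid format 3/7 = 42.9% → the hybrid format
Manufacturing: Format B 88/101 = 87.1%, the hybrid format 90/98 = 91.8% → the hybrid format
Media: Format B 8/23 = 34.8%, the hybrid format 8/17 = 47.1% → the hybrid format
Healthcare: Format B 8/12 = 66.7%, the hybrid format 26/33 = 78.8% → the hybrid format
Overall: Format B 105/141 = 74.5%, the hybrid format 127/155 = 81.9% → the hybrid format
The hybrid format wins overall and in every industry group — no reversal.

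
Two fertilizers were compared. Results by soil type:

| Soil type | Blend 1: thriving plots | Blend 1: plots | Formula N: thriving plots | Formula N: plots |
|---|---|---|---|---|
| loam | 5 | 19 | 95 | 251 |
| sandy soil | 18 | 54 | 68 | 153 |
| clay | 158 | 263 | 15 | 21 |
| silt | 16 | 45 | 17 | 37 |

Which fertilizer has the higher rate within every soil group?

Loam: Blend 1 5/19 = 26.3%, Formula N 95/251 = 37.8% → Formula N
Sandy soil: Blend 1 18/54 = 33.3%, Formula N 68/153 = 44.4% → Formula N
Clay: Blend 1 158/263 = 60.1%, Formula N 15/21 = 71.4% → Formula N
Silt: Blend 1 16/45 = 35.6%, Formula N 17/37 = 45.9% → Formula N
Formula N has the higher rate in all 4 groups.

Formula N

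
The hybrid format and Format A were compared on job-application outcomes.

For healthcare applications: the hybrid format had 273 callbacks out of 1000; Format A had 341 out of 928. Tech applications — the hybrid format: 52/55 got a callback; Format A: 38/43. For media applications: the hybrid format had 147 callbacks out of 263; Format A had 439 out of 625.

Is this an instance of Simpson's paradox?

No

Healthcare: the hybrid format 273/1000 = 27.3%, Format A 341/928 = 36.7% → Format A
Tech: the hybrid format 52/55 = 94.5%, Format A 38/43 = 88.4% → the hybrid format
Media: the hybrid format 147/263 = 55.9%, Format A 439/625 = 70.2% → Format A
Overall: the hybrid format 472/1318 = 35.8%, Format A 818/1596 = 51.3% → Format A
Neither sweeps: the hybrid format wins 1 of 3 groups, Format A wins 2. Format A wins overall but not every group — no Simpson reversal.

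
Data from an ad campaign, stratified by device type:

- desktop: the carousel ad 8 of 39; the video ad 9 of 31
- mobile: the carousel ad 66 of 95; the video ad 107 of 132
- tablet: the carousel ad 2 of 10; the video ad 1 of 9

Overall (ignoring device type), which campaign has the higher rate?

the video ad

Desktop: the carousel ad 8/39 = 20.5%, the video ad 9/31 = 29.0% → the video ad
Mobile: the carousel ad 66/95 = 69.5%, the video ad 107/132 = 81.1% → the video ad
Tablet: the carousel ad 2/10 = 20.0%, the video ad 1/9 = 11.1% → the carousel ad
Overall: the carousel ad 76/144 = 52.8%, the video ad 117/172 = 68.0% → the video ad
(Neither sweeps every device group, but the video ad has the higher pooled rate.)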